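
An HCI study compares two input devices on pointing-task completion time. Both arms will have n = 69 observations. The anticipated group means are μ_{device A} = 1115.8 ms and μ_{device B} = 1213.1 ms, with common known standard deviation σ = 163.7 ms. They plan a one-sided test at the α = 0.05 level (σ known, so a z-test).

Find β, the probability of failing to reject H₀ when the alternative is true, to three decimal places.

Standardized effect: d = |μ_{device A} − μ_{device B}| / σ = |1115.8 − 1213.1| / 163.7 = 0.5944
Noncentrality parameter: δ = d·√(n/2) = 0.5944 × √(69/2) = 3.4912
Critical value for a one-sided test at α = 0.05: z_α = 1.645.
Power = Φ(δ − 1.645) = Φ(1.846) = 0.9676.
Type II error: β = 1 − power = 1 − 0.9676 = 0.0324.

β ≈ 0.032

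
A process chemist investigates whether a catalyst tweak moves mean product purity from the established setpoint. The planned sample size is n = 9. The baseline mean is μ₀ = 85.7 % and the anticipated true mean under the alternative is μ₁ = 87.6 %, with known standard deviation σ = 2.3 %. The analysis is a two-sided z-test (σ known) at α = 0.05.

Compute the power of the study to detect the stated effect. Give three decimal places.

Power ≈ 0.698

Standardized effect: d = |μ₁ − μ₀| / σ = |87.6 − 85.7| / 2.3 = 0.8261
Noncentrality parameter: δ = d·√n = 0.8261 × √9 = 2.4783
Critical value for a two-sided test at α = 0.05: z_{α/2} = 1.960.
Power = Φ(δ − 1.960) + Φ(−δ − 1.960) = Φ(0.518) + Φ(-4.438) = 0.6979 + 0.0000 = 0.6979.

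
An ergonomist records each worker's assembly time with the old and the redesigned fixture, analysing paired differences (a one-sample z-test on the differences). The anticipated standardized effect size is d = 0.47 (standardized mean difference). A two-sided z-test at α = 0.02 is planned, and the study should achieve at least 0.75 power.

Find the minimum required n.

Set Φ(δ − 2.326) = 0.75; then δ − 2.326 = Φ⁻¹(0.75) = 0.674, giving δ = 3.001.
(Ignoring the negligible lower-tail rejection probability gives the usual closed-form inversion.)
δ = d·√n ⇒ n = (δ/d)² = (3.001 / 0.47)² = 40.77.
Rounding up, n = 41.

n = 41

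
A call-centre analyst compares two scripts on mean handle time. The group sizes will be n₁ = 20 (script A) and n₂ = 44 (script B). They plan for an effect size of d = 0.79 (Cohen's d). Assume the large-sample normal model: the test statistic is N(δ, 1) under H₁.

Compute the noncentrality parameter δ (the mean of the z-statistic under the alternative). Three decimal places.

The noncentrality parameter scales effect size by the design's sample-size factor: δ = d / √(1/n₁ + 1/n₂) = 0.79 / √(1/20 + 1/44) = 2.9294

δ ≈ 2.929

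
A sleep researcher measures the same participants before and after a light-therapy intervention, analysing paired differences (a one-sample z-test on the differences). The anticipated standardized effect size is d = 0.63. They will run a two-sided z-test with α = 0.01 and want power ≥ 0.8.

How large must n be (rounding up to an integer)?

Set Φ(δ − 2.576) = 0.8; then δ − 2.576 = Φ⁻¹(0.8) = 0.842, giving δ = 3.417.
(The Φ(−δ − z_{α/2}) term is vanishingly small for δ > 0 and is dropped in the standard sample-size formula.)
δ = d·√n ⇒ n = (δ/d)² = (3.417 / 0.63)² = 29.43.
Rounding up, n = 30.

n = 30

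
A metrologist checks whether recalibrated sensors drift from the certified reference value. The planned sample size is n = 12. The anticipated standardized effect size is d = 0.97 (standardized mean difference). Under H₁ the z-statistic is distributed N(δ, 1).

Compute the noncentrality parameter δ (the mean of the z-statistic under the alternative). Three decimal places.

The noncentrality parameter scales effect size by the design's sample-size factor: δ = d·√n = 0.97 × √12 = 3.3602

δ ≈ 3.360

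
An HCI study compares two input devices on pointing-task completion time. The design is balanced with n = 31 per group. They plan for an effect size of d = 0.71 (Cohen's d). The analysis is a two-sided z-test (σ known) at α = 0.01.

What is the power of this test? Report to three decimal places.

Power ≈ 0.587

Noncentrality parameter: δ = d·√(n/2) = 0.71 × √(31/2) = 2.7953
Critical value for a two-sided test at α = 0.01: z_{α/2} = 2.576.
Power = Φ(δ − 2.576) + Φ(−δ − 2.576) = Φ(0.219) + Φ(-5.371) = 0.5868 + 0.0000 = 0.5868.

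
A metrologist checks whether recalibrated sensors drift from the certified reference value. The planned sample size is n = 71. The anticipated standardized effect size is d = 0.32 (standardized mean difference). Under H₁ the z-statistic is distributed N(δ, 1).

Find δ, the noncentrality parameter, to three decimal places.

δ = d·√n = 0.32 × √71 = 2.6964

δ ≈ 2.696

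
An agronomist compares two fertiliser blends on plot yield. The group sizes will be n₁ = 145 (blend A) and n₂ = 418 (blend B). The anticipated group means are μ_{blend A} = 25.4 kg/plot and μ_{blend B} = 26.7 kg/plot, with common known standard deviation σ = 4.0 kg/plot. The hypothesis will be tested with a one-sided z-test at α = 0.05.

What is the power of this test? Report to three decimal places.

Standardized effect: d = |μ_{blend A} − μ_{blend B}| / σ = |25.4 − 26.7| / 4.0 = 0.3250
Noncentrality parameter: δ = d / √(1/n₁ + 1/n₂) = 0.3250 / √(1/145 + 1/418) = 3.3721
Critical value for a one-sided test at α = 0.05: z_α = 1.645.
Power = Φ(δ − 1.645) = Φ(1.727) = 0.9579.

Power ≈ 0.958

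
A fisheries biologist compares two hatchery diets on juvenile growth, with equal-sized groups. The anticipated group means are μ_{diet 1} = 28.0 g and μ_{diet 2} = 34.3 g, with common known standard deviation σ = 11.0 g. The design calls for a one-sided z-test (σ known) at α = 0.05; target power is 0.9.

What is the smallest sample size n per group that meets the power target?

n = 53 per group

Standardized effect: d = |μ_{diet 1} − μ_{diet 2}| / σ = |28.0 − 34.3| / 11.0 = 0.5727
Set Φ(δ − 1.645) = 0.9; then δ − 1.645 = Φ⁻¹(0.9) = 1.282, giving δ = 2.926.
δ = d·√(n/2) ⇒ n = 2(δ/d)² = 2 × (2.926 / 0.5727)² = 52.22.
Rounding up, n = 53 per group.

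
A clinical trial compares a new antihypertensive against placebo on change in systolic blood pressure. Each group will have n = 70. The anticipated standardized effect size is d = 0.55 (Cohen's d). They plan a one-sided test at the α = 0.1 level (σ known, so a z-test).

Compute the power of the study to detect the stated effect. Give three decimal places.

Noncentrality parameter: δ = d·√(n/2) = 0.55 × √(70/2) = 3.2538
Critical value for a one-sided test at α = 0.1: z_α = 1.282.
Power = P(Z > 1.282 − δ) = Φ(1.972) = 0.9757.

Power ≈ 0.976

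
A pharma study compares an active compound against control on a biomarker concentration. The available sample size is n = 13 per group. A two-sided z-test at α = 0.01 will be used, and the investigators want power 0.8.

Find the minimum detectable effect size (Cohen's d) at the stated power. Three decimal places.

Required noncentrality: δ = z_{0.005} + z_{0.20} = 2.576 + 0.842 = 3.417.
(The second rejection-region term Φ(−δ − z_{α/2}) is negligible and dropped.)
δ = d·√(n/2) ⇒ d = δ/√(n/2) = 3.417/√(13/2) = 1.3404.

d ≈ 1.340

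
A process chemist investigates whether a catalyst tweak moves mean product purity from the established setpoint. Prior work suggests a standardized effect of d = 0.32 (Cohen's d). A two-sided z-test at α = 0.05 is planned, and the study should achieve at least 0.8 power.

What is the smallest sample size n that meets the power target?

For power 0.8 need Φ(δ − z_{0.025}) = 0.8, so δ = z_{0.025} + z_{0.20} = 1.960 + 0.842 = 2.802.
(For δ > 0 the lower-tail rejection region contributes negligibly to power, so the one-term inversion is standard.)
δ = d·√n ⇒ n = (δ/d)² = (2.802 / 0.32)² = 76.65.
Round up to the next whole unit.

n = 77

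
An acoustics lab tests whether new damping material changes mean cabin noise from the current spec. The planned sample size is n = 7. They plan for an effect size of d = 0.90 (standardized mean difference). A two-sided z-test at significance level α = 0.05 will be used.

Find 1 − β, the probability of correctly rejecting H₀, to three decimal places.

Power ≈ 0.663

Noncentrality parameter: δ = d·√n = 0.90 × √7 = 2.3812
Critical value for a two-sided test at α = 0.05: z_{α/2} = 1.960.
Power = Φ(δ − 1.960) + Φ(−δ − 1.960) = Φ(0.421) + Φ(-4.341) = 0.6632 + 0.0000 = 0.6632.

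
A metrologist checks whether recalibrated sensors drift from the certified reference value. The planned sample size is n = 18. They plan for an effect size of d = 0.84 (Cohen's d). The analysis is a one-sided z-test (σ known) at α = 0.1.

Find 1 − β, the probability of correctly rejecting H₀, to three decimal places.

Power ≈ 0.989

Noncentrality parameter: δ = d·√n = 0.84 × √18 = 3.5638
One-sided α = 0.1 → critical value z_{0.1} = 1.282.
Power = Φ(δ − 1.282) = Φ(2.282) = 0.9888.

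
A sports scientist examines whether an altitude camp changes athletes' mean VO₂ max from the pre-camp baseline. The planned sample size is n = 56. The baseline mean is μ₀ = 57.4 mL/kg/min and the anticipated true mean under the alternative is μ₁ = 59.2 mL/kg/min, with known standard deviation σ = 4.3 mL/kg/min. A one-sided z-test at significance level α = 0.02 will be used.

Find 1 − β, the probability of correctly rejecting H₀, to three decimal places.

Standardized effect: d = |μ₁ − μ₀| / σ = |59.2 − 57.4| / 4.3 = 0.4186
Noncentrality parameter: δ = d·√n = 0.4186 × √56 = 3.1326
One-sided α = 0.02 → critical value z_{0.02} = 2.054.
Power = P(Z > 2.054 − δ) = Φ(1.079) = 0.8597.

Power ≈ 0.860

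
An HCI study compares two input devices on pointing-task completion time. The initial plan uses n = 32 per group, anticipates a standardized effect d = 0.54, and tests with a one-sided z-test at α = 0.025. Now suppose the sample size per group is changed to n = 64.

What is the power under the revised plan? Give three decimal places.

With n = 64 per group: δ = d·√(n/2) = 0.54 × √(64/2) = 3.0547. Critical value z_{0.025} = 1.960.
Revised power = P(Z > 1.960 − δ) = Φ(1.095) = 0.8632.

Power ≈ 0.863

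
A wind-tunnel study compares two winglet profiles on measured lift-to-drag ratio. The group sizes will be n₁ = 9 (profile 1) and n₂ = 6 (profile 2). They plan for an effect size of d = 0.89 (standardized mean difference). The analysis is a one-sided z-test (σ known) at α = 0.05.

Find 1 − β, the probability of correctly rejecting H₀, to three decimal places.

Power ≈ 0.517

Noncentrality parameter: δ = d / √(1/n₁ + 1/n₂) = 0.89 / √(1/9 + 1/6) = 1.6887
One-sided α = 0.05 → critical value z_{0.05} = 1.645.
Power = P(Z > 1.645 − δ) = Φ(0.044) = 0.5175.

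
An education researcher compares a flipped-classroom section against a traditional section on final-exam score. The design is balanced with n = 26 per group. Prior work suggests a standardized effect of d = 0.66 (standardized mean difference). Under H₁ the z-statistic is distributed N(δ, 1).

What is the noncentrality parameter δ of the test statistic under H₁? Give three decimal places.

δ ≈ 2.380

The noncentrality parameter scales effect size by the design's sample-size factor: δ = d·√(n/2) = 0.66 × √(26/2) = 2.3797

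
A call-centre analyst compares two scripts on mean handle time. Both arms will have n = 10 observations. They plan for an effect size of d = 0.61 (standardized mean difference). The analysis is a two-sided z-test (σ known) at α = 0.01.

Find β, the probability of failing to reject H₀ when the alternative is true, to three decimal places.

Noncentrality parameter: δ = d·√(n/2) = 0.61 × √(10/2) = 1.3640
Two-sided α = 0.01 → critical value z_{0.005} = 2.576.
Power = Φ(δ − 2.576) + Φ(−δ − 2.576) = Φ(-1.212) + Φ(-3.940) = 0.1128 + 0.0000 = 0.1128.
Type II error: β = 1 − power = 1 − 0.1128 = 0.8872.

β ≈ 0.887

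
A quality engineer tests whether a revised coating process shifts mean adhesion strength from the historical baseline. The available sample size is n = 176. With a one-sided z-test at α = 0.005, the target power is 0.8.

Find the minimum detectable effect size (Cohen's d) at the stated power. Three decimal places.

d ≈ 0.258

Required noncentrality: δ = z_{0.005} + z_{0.20} = 2.576 + 0.842 = 3.417.
δ = d·√n ⇒ d = δ/√n = 3.417/√176 = 0.2576.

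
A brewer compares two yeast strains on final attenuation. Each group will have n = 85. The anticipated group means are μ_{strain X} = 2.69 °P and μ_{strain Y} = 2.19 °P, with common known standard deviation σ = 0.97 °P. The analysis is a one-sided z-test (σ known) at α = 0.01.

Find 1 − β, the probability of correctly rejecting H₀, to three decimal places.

Power ≈ 0.849

Standardized effect: d = |μ_{strain X} − μ_{strain Y}| / σ = |2.69 − 2.19| / 0.97 = 0.5155
Noncentrality parameter: δ = d·√(n/2) = 0.5155 × √(85/2) = 3.3604
Critical value for a one-sided test at α = 0.01: z_α = 2.326.
Power = Φ(δ − 2.326) = Φ(1.034) = 0.8494.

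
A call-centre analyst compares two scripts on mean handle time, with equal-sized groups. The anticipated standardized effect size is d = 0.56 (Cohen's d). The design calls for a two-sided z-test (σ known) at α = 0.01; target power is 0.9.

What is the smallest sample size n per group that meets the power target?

For power 0.9 need Φ(δ − z_{0.005}) = 0.9, so δ = z_{0.005} + z_{0.10} = 2.576 + 1.282 = 3.857.
(Ignoring the negligible lower-tail rejection probability gives the usual closed-form inversion.)
δ = d·√(n/2) ⇒ n = 2(δ/d)² = 2 × (3.857 / 0.56)² = 94.89.
Round up to the next whole unit.

n = 95 per group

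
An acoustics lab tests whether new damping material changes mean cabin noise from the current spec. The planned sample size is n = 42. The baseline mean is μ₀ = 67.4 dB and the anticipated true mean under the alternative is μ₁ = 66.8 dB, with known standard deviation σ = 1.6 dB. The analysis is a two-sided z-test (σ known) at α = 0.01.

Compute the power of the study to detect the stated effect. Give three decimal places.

Power ≈ 0.442

Standardized effect: d = |μ₁ − μ₀| / σ = |66.8 − 67.4| / 1.6 = 0.3750
Noncentrality parameter: δ = d·√n = 0.3750 × √42 = 2.4303
Two-sided α = 0.01 → critical value z_{0.005} = 2.576.
Power = Φ(δ − 2.576) + Φ(−δ − 2.576) = Φ(-0.146) + Φ(-5.006) = 0.4421 + 0.0000 = 0.4421.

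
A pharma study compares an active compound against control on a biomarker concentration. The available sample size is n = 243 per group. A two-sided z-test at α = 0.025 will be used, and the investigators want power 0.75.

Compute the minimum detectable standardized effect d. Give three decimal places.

d ≈ 0.265

Need Φ(δ − 2.241) = 0.75, so δ = 2.241 + 0.674 = 2.916.
(The second rejection-region term Φ(−δ − z_{α/2}) is negligible and dropped.)
δ = d·√(n/2) ⇒ d = δ/√(n/2) = 2.916/√(243/2) = 0.2645.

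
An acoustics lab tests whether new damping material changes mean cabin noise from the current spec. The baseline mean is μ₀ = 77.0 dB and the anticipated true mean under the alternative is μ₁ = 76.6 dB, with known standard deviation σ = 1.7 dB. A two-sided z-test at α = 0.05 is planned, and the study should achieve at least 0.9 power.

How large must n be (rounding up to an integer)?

n = 190

Standardized effect: d = |μ₁ − μ₀| / σ = |76.6 − 77.0| / 1.7 = 0.2353
For power 0.9 need Φ(δ − z_{0.025}) = 0.9, so δ = z_{0.025} + z_{0.10} = 1.960 + 1.282 = 3.242.
(Ignoring the negligible lower-tail rejection probability gives the usual closed-form inversion.)
δ = d·√n ⇒ n = (δ/d)² = (3.242 / 0.2353)² = 189.79.
Rounding up, n = 190.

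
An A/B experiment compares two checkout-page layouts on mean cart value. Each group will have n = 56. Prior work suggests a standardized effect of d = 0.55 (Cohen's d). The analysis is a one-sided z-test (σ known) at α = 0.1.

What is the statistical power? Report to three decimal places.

Noncentrality parameter: δ = d·√(n/2) = 0.55 × √(56/2) = 2.9103
One-sided α = 0.1 → critical value z_{0.1} = 1.282.
Power = Φ(δ − 1.282) = Φ(1.629) = 0.9483.

Power ≈ 0.948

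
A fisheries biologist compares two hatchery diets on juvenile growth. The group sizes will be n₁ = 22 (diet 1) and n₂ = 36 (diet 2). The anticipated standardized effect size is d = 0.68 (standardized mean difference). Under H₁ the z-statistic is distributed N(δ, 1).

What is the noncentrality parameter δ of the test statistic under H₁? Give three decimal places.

δ ≈ 2.513

The noncentrality parameter scales effect size by the design's sample-size factor: δ = d / √(1/n₁ + 1/n₂) = 0.68 / √(1/22 + 1/36) = 2.5128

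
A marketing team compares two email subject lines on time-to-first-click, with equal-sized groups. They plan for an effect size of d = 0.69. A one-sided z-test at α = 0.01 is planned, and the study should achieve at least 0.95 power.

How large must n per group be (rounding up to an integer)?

n = 67 per group

For power 0.95 need Φ(δ − z_{0.01}) = 0.95, so δ = z_{0.01} + z_{0.05} = 2.326 + 1.645 = 3.971.
δ = d·√(n/2) ⇒ n = 2(δ/d)² = 2 × (3.971 / 0.69)² = 66.25.
Round up to the next whole unit.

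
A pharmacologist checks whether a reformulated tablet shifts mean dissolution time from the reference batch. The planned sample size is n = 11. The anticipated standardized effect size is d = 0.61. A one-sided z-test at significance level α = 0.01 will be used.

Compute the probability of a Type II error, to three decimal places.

β ≈ 0.619

Noncentrality parameter: δ = d·√n = 0.61 × √11 = 2.0231
Critical value for a one-sided test at α = 0.01: z_α = 2.326.
Power = Φ(δ − 2.326) = Φ(-0.303) = 0.3809.
Type II error: β = 1 − power = 1 − 0.3809 = 0.6191.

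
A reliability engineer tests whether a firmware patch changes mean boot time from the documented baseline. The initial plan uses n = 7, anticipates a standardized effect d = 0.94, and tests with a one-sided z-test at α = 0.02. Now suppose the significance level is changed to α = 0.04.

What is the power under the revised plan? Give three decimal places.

δ = d·√n = 0.94 × √7 = 2.4870 (unchanged). New critical value: z_{0.04} = 1.751.
Revised power = Φ(δ − 1.751) = Φ(0.736) = 0.7692.

Power ≈ 0.769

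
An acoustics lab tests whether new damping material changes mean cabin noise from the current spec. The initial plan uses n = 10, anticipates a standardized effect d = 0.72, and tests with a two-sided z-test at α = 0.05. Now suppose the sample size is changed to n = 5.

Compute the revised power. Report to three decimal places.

With n = 5: δ = d·√n = 0.72 × √5 = 1.6100. Critical value z_{0.025} = 1.960.
Revised power = Φ(δ − 1.960) + Φ(−δ − 1.960) = Φ(-0.350) + Φ(-3.570) = 0.3632 + 0.0002 = 0.3633.

Power ≈ 0.363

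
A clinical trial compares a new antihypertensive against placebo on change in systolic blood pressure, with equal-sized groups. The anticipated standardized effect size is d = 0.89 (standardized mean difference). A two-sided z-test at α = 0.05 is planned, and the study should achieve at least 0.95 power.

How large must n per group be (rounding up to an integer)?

n = 33 per group

For power 0.95 need Φ(δ − z_{0.025}) = 0.95, so δ = z_{0.025} + z_{0.05} = 1.960 + 1.645 = 3.605.
(Ignoring the negligible lower-tail rejection probability gives the usual closed-form inversion.)
δ = d·√(n/2) ⇒ n = 2(δ/d)² = 2 × (3.605 / 0.89)² = 32.81.
Round up to the next whole unit.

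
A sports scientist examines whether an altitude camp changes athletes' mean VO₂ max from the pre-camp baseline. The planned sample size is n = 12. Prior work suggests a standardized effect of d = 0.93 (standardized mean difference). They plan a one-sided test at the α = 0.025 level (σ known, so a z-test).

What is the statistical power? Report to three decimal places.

Power ≈ 0.896

Noncentrality parameter: δ = d·√n = 0.93 × √12 = 3.2216
Critical value for a one-sided test at α = 0.025: z_α = 1.960.
Power = P(Z > 1.960 − δ) = Φ(1.262) = 0.8965.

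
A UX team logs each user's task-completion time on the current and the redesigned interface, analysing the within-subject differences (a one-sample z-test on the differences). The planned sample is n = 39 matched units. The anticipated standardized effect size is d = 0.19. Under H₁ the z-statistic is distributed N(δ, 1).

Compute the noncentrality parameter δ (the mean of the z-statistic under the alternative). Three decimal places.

δ ≈ 1.187

δ = d·√n = 0.19 × √39 = 1.1865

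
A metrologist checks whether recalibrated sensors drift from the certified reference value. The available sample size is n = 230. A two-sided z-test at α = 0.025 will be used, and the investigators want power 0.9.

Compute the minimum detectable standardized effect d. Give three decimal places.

Need Φ(δ − 2.241) = 0.9, so δ = 2.241 + 1.282 = 3.523.
(Lower-tail contribution to power is negligible for δ > 0.)
δ = d·√n ⇒ d = δ/√n = 3.523/√230 = 0.2323.

d ≈ 0.232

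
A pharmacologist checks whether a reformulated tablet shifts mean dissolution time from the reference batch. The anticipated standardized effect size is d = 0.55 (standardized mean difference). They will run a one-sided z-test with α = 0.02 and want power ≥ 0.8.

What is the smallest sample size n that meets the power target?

Set Φ(δ − 2.054) = 0.8; then δ − 2.054 = Φ⁻¹(0.8) = 0.842, giving δ = 2.895.
δ = d·√n ⇒ n = (δ/d)² = (2.895 / 0.55)² = 27.71.
Rounding up, n = 28.

n = 28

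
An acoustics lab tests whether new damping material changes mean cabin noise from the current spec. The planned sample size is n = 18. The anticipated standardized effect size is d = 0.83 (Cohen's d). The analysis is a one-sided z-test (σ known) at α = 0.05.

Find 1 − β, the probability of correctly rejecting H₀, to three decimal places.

Noncentrality parameter: λ = d·√n = 0.83 × √18 = 3.5214
Critical value for a one-sided test at α = 0.05: z_α = 1.645.
Power = Φ(λ − 1.645) = Φ(1.877) = 0.9697.

Power ≈ 0.970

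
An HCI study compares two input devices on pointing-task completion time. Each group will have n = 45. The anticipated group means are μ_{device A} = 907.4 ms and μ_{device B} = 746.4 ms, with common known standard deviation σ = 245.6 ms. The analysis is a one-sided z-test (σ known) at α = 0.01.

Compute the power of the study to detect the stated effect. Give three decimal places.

Power ≈ 0.783

Standardized effect: d = |μ_{device A} − μ_{device B}| / σ = |907.4 − 746.4| / 245.6 = 0.6555
Noncentrality parameter: δ = d·√(n/2) = 0.6555 × √(45/2) = 3.1095
One-sided α = 0.01 → critical value z_{0.01} = 2.326.
Power = P(Z > 2.326 − δ) = Φ(0.783) = 0.7832.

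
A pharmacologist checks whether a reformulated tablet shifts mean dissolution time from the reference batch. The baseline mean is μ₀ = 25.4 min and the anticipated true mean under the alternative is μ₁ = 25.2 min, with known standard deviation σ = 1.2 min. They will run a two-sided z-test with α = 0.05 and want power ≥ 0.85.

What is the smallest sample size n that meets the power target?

n = 324

Standardized effect: d = |μ₁ − μ₀| / σ = |25.2 − 25.4| / 1.2 = 0.1667
Set Φ(δ − 1.960) = 0.85; then δ − 1.960 = Φ⁻¹(0.85) = 1.036, giving δ = 2.996.
(The Φ(−δ − z_{α/2}) term is vanishingly small for δ > 0 and is dropped in the standard sample-size formula.)
δ = d·√n ⇒ n = (δ/d)² = (2.996 / 0.1667)² = 323.22.
Rounding up, n = 324.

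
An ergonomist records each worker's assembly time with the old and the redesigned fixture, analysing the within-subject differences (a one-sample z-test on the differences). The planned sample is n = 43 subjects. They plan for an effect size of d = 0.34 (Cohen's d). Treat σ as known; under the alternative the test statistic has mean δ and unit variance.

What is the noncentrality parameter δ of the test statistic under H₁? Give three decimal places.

δ = d·√n = 0.34 × √43 = 2.2295

δ ≈ 2.230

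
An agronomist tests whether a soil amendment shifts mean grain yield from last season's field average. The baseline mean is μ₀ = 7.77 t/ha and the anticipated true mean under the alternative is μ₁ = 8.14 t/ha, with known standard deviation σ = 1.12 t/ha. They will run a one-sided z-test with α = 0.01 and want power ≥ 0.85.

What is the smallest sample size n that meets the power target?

Standardized effect: d = |μ₁ − μ₀| / σ = |8.14 − 7.77| / 1.12 = 0.3304
For power 0.85 need Φ(δ − z_{0.01}) = 0.85, so δ = z_{0.01} + z_{0.15} = 2.326 + 1.036 = 3.363.
δ = d·√n ⇒ n = (δ/d)² = (3.363 / 0.3304)² = 103.62.
Rounding up, n = 104.

n = 104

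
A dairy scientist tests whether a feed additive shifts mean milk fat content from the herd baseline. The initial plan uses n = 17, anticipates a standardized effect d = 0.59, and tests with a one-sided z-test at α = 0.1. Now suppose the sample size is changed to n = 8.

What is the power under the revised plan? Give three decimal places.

Power ≈ 0.651

With n = 8: δ = d·√n = 0.59 × √8 = 1.6688. Critical value z_{0.1} = 1.282.
Revised power = P(Z > 1.282 − δ) = Φ(0.387) = 0.6507.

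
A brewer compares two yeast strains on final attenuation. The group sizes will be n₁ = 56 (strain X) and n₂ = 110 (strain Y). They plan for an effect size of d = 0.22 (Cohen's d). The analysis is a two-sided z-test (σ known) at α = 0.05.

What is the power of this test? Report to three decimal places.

Power ≈ 0.268

Noncentrality parameter: δ = d / √(1/n₁ + 1/n₂) = 0.22 / √(1/56 + 1/110) = 1.3402
Critical value for a two-sided test at α = 0.05: z_{α/2} = 1.960.
Power = Φ(δ − 1.960) + Φ(−δ − 1.960) = Φ(-0.620) + Φ(-3.300) = 0.2677 + 0.0005 = 0.2682.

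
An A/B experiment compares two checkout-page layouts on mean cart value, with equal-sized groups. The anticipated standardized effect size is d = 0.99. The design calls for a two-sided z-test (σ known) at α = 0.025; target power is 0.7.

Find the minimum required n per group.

For power 0.7 need Φ(δ − z_{0.0125}) = 0.7, so δ = z_{0.0125} + z_{0.30} = 2.241 + 0.524 = 2.766.
(The Φ(−δ − z_{α/2}) term is vanishingly small for δ > 0 and is dropped in the standard sample-size formula.)
δ = d·√(n/2) ⇒ n = 2(δ/d)² = 2 × (2.766 / 0.99)² = 15.61.
Round up to the next whole unit.

n = 16 per group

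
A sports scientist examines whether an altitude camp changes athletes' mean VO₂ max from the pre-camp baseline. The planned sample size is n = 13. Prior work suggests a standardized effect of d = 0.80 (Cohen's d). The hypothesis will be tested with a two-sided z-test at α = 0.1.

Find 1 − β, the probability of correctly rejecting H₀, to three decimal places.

Power ≈ 0.892

Noncentrality parameter: λ = d·√n = 0.80 × √13 = 2.8844
Critical value for a two-sided test at α = 0.1: z_{α/2} = 1.645.
Power = Φ(λ − 1.645) + Φ(−λ − 1.645) = Φ(1.240) + Φ(-4.529) = 0.8924 + 0.0000 = 0.8924.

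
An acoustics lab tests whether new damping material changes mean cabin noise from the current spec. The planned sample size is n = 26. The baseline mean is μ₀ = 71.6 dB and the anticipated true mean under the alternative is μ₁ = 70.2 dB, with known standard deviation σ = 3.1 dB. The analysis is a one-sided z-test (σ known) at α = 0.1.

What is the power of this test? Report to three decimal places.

Standardized effect: d = |μ₁ − μ₀| / σ = |70.2 − 71.6| / 3.1 = 0.4516
Noncentrality parameter: δ = d·√n = 0.4516 × √26 = 2.3028
One-sided α = 0.1 → critical value z_{0.1} = 1.282.
Power = Φ(δ − 1.282) = Φ(1.021) = 0.8464.

Power ≈ 0.846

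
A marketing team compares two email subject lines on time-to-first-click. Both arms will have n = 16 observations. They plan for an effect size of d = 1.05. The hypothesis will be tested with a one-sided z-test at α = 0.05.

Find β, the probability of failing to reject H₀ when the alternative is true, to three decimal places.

β ≈ 0.093

Noncentrality parameter: δ = d·√(n/2) = 1.05 × √(16/2) = 2.9698
One-sided α = 0.05 → critical value z_{0.05} = 1.645.
Power = P(Z > 1.645 − δ) = Φ(1.325) = 0.9074.
Type II error: β = 1 − power = 1 − 0.9074 = 0.0926.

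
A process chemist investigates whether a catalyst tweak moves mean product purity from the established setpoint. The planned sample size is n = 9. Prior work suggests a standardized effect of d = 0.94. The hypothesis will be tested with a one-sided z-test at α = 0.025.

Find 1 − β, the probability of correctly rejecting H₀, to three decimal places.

Noncentrality parameter: δ = d·√n = 0.94 × √9 = 2.8200
One-sided α = 0.025 → critical value z_{0.025} = 1.960.
Power = P(Z > 1.960 − δ) = Φ(0.860) = 0.8051.

Power ≈ 0.805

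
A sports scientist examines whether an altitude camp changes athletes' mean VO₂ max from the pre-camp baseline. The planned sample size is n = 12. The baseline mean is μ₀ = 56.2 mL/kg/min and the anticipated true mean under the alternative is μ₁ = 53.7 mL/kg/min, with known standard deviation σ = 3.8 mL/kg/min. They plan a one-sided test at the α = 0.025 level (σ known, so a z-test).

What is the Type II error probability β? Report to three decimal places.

Standardized effect: d = |μ₁ − μ₀| / σ = |53.7 − 56.2| / 3.8 = 0.6579
Noncentrality parameter: δ = d·√n = 0.6579 × √12 = 2.2790
One-sided α = 0.025 → critical value z_{0.025} = 1.960.
Power = Φ(δ − 1.960) = Φ(0.319) = 0.6252.
Type II error: β = 1 − power = 1 − 0.6252 = 0.3748.

β ≈ 0.375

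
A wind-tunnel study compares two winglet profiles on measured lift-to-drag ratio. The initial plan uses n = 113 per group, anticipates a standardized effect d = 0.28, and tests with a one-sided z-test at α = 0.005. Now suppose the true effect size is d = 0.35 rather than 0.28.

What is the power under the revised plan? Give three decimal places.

Power ≈ 0.522

With d = 0.35: δ = d·√(n/2) = 0.35 × √(113/2) = 2.6308. Critical value z_{0.005} = 2.576.
Revised power = P(Z > 2.576 − δ) = Φ(0.055) = 0.5219.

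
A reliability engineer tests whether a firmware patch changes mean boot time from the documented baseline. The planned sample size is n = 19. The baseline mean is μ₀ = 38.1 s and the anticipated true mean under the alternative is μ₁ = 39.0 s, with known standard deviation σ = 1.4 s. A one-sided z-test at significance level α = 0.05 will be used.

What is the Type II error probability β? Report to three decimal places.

Standardized effect: d = |μ₁ − μ₀| / σ = |39.0 − 38.1| / 1.4 = 0.6429
Noncentrality parameter: λ = d·√n = 0.6429 × √19 = 2.8021
Critical value for a one-sided test at α = 0.05: z_α = 1.645.
Power = P(Z > 1.645 − λ) = Φ(1.157) = 0.8764.
Type II error: β = 1 − power = 1 − 0.8764 = 0.1236.

β ≈ 0.124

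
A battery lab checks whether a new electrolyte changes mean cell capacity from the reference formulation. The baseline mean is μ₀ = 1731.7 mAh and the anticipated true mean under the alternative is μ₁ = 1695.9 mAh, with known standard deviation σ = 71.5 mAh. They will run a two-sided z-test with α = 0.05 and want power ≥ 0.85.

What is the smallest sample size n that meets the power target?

n = 36

Standardized effect: d = |μ₁ − μ₀| / σ = |1695.9 − 1731.7| / 71.5 = 0.5007
For power 0.85 need Φ(δ − z_{0.025}) = 0.85, so δ = z_{0.025} + z_{0.15} = 1.960 + 1.036 = 2.996.
(The Φ(−δ − z_{α/2}) term is vanishingly small for δ > 0 and is dropped in the standard sample-size formula.)
δ = d·√n ⇒ n = (δ/d)² = (2.996 / 0.5007)² = 35.81.
Rounding up, n = 36.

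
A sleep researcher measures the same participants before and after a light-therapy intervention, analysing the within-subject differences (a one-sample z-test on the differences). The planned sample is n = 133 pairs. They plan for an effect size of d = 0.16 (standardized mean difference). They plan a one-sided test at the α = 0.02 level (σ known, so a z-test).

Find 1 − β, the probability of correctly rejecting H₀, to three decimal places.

Power ≈ 0.417

Noncentrality parameter: δ = d·√n = 0.16 × √133 = 1.8452
Critical value for a one-sided test at α = 0.02: z_α = 2.054.
Power = Φ(δ − 2.054) = Φ(-0.209) = 0.4174.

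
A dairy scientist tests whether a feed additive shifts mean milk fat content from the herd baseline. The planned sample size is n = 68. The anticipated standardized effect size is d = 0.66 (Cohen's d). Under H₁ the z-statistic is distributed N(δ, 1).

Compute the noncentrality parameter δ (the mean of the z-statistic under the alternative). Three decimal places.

The noncentrality parameter scales effect size by the design's sample-size factor: δ = d·√n = 0.66 × √68 = 5.4425

δ ≈ 5.442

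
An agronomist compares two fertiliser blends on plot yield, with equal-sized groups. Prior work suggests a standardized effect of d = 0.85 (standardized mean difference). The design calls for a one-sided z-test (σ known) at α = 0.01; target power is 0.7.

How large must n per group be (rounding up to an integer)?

n = 23 per group

For power 0.7 need Φ(δ − z_{0.01}) = 0.7, so δ = z_{0.01} + z_{0.30} = 2.326 + 0.524 = 2.851.
δ = d·√(n/2) ⇒ n = 2(δ/d)² = 2 × (2.851 / 0.85)² = 22.50.
Round up to the next whole unit.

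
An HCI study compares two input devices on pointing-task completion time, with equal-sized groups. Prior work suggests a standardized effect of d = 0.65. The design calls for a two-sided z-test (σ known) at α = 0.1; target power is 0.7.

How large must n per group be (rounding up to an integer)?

n = 23 per group

Set Φ(δ − 1.645) = 0.7; then δ − 1.645 = Φ⁻¹(0.7) = 0.524, giving δ = 2.169.
(Ignoring the negligible lower-tail rejection probability gives the usual closed-form inversion.)
δ = d·√(n/2) ⇒ n = 2(δ/d)² = 2 × (2.169 / 0.65)² = 22.28.
Rounding up, n = 23 per group.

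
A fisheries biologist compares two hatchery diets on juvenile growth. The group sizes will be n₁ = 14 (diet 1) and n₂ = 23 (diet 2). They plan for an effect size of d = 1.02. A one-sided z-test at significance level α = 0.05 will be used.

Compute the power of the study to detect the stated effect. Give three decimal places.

Noncentrality parameter: δ = d / √(1/n₁ + 1/n₂) = 1.02 / √(1/14 + 1/23) = 3.0090
One-sided α = 0.05 → critical value z_{0.05} = 1.645.
Power = P(Z > 1.645 − δ) = Φ(1.364) = 0.9137.

Power ≈ 0.914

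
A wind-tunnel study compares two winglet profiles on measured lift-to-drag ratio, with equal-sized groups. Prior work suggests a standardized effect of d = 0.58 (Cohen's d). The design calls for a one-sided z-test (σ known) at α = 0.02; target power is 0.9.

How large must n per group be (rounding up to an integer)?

n = 67 per group

Set Φ(δ − 2.054) = 0.9; then δ − 2.054 = Φ⁻¹(0.9) = 1.282, giving δ = 3.335.
δ = d·√(n/2) ⇒ n = 2(δ/d)² = 2 × (3.335 / 0.58)² = 66.14.
Rounding up, n = 67 per group.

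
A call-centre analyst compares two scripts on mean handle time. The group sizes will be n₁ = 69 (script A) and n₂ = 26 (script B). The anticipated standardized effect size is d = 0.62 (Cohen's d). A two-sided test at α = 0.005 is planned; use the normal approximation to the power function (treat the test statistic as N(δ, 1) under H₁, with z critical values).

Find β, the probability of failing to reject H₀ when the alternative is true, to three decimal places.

Noncentrality parameter: δ = d / √(1/n₁ + 1/n₂) = 0.62 / √(1/69 + 1/26) = 2.6943
Two-sided α = 0.005 → critical value z_{0.0025} = 2.807.
Power = Φ(δ − 2.807) + Φ(−δ − 2.807) = Φ(-0.113) + Φ(-5.501) = 0.4551 + 0.0000 = 0.4551.
Type II error: β = 1 − power = 1 − 0.4551 = 0.5449.

β ≈ 0.545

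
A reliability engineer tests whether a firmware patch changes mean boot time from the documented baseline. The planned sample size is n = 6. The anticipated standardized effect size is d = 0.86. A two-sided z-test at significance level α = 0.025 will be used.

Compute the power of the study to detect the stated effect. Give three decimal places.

Noncentrality parameter: δ = d·√n = 0.86 × √6 = 2.1066
Two-sided α = 0.025 → critical value z_{0.0125} = 2.241.
Power = Φ(δ − 2.241) + Φ(−δ − 2.241) = Φ(-0.135) + Φ(-4.348) = 0.4464 + 0.0000 = 0.4464.

Power ≈ 0.446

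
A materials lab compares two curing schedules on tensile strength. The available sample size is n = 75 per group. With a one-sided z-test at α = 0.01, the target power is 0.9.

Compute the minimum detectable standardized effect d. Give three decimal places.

d ≈ 0.589

Need Φ(δ − 2.326) = 0.9, so δ = 2.326 + 1.282 = 3.608.
δ = d·√(n/2) ⇒ d = δ/√(n/2) = 3.608/√(75/2) = 0.5892.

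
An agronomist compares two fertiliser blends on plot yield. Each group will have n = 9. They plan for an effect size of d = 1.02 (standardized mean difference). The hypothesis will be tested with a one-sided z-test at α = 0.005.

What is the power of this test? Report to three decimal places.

Power ≈ 0.340

Noncentrality parameter: δ = d·√(n/2) = 1.02 × √(9/2) = 2.1637
Critical value for a one-sided test at α = 0.005: z_α = 2.576.
Power = P(Z > 2.576 − δ) = Φ(-0.412) = 0.3401.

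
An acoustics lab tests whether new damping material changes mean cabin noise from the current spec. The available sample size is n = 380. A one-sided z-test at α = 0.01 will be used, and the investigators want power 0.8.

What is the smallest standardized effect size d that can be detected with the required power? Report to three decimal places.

Need Φ(δ − 2.326) = 0.8, so δ = 2.326 + 0.842 = 3.168.
δ = d·√n ⇒ d = δ/√n = 3.168/√380 = 0.1625.

d ≈ 0.163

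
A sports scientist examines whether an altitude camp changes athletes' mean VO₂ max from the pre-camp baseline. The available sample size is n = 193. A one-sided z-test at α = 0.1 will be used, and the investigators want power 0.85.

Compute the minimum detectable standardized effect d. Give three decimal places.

d ≈ 0.167

Need Φ(δ − 1.282) = 0.85, so δ = 1.282 + 1.036 = 2.318.
δ = d·√n ⇒ d = δ/√n = 2.318/√193 = 0.1669.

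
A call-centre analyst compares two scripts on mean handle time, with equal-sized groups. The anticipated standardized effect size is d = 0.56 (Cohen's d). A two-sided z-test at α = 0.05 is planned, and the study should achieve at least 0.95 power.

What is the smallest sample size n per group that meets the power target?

n = 83 per group

For power 0.95 need Φ(δ − z_{0.025}) = 0.95, so δ = z_{0.025} + z_{0.05} = 1.960 + 1.645 = 3.605.
(For δ > 0 the lower-tail rejection region contributes negligibly to power, so the one-term inversion is standard.)
δ = d·√(n/2) ⇒ n = 2(δ/d)² = 2 × (3.605 / 0.56)² = 82.87.
Round up to the next whole unit.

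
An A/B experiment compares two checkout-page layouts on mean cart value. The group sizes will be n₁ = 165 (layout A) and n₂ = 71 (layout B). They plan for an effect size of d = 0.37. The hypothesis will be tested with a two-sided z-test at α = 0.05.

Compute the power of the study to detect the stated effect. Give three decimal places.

Power ≈ 0.741

Noncentrality parameter: δ = d / √(1/n₁ + 1/n₂) = 0.37 / √(1/165 + 1/71) = 2.6069
Two-sided α = 0.05 → critical value z_{0.025} = 1.960.
Power = Φ(δ − 1.960) + Φ(−δ − 1.960) = Φ(0.647) + Φ(-4.567) = 0.7411 + 0.0000 = 0.7412.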